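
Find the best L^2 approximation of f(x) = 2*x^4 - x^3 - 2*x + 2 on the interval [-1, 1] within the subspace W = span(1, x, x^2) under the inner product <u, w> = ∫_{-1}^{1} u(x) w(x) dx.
g(x) = 12*x^2/7 - 13*x/5 + 64/35

The best approximation g ∈ W is the orthogonal projection of f onto W. Writing g = a_0 + a_1 x + a_2 x^2, the coefficients solve the normal equations G · a = b where
  G_{ij} = <φ_i, φ_j> and b_i = <f, φ_i>, with φ_0 = 1, φ_1 = x, φ_2 = x^2.
G =
  [2, 0, 2/3]
  [0, 2/3, 0]
  [2/3, 0, 2/5],
b = (24/5, -26/15, 40/21).
Solving gives a_0 = 64/35, a_1 = -13/5, a_2 = 12/7, so
  g(x) = 12*x^2/7 - 13*x/5 + 64/35.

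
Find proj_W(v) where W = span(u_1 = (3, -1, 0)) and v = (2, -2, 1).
proj_W(v) = (12/5, -4/5, 0)

Set up U = [u_1 | ... | u_1] ∈ R^(3×1). The projector onto W = col(U) is P = U (U^T U)^(-1) U^T.
Compute U^T U =
  [10],
and U^T v = (8).
Solve U^T U · c = U^T v for the coefficients: c = (4/5). The projection is proj_W(v) = U c.
Check: (v - proj_W(v)) · u_1 = 0  (should be 0).
Result: proj_W(v) = (12/5, -4/5, 0).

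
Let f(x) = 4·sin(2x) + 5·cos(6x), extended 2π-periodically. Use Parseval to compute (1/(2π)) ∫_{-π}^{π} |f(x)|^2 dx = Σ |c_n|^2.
Σ |c_n|^2 = 41/2

Expand |f|^2 and use orthogonality of {sin(nx), cos(mx)} on [-π, π]:
  ∫_{-π}^{π} sin(nx)^2 dx = π, ∫ cos(mx)^2 dx = π, and cross terms integrate to 0.
So ∫_{-π}^{π} f(x)^2 dx = 4^2 · π + 5^2 · π = (16 + 25)π.
Divide by 2π: (16 + 25)/2 = 41/2.
By Parseval, this equals Σ |c_n|^2.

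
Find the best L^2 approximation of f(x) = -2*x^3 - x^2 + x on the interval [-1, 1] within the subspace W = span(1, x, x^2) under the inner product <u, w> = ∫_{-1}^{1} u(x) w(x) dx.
g(x) = -x^2 - x/5

The best approximation g ∈ W is the orthogonal projection of f onto W. Writing g = a_0 + a_1 x + a_2 x^2, the coefficients solve the normal equations G · a = b where
  G_{ij} = <φ_i, φ_j> and b_i = <f, φ_i>, with φ_0 = 1, φ_1 = x, φ_2 = x^2.
G =
  [2, 0, 2/3]
  [0, 2/3, 0]
  [2/3, 0, 2/5],
b = (-2/3, -2/15, -2/5).
Solving gives a_0 = 0, a_1 = -1/5, a_2 = -1, so
  g(x) = -x^2 - x/5.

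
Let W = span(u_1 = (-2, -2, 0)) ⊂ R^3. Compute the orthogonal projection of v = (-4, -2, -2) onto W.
proj_W(v) = (-3, -3, 0)

Set up U = [u_1 | ... | u_1] ∈ R^(3×1). The projector onto W = col(U) is P = U (U^T U)^(-1) U^T.
Compute U^T U =
  [8],
and U^T v = (12).
Solve U^T U · c = U^T v for the coefficients: c = (3/2). The projection is proj_W(v) = U c.
Check: (v - proj_W(v)) · u_1 = 0  (should be 0).
Result: proj_W(v) = (-3, -3, 0).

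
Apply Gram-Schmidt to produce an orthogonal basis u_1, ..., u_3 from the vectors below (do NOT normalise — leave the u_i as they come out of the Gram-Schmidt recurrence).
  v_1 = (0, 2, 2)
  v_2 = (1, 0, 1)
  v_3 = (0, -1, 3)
Orthogonal basis:
  u_1 = (0, 2, 2)
  u_2 = (1, -1/2, 1/2)
  u_3 = (-4/3, -4/3, 4/3)

Apply the Gram-Schmidt recurrence
  u_1 = v_1
  u_i = v_i − Σ_{j<i} ((v_i · u_j) / (u_j · u_j)) · u_j.

Step by step this gives:
  u_1 = (0, 2, 2)
  u_2 = (1, -1/2, 1/2)
  u_3 = (-4/3, -4/3, 4/3)

Orthogonality check:
  u_2 · u_1 = 0 (should be 0)
  u_3 · u_1 = 0 (should be 0)
  u_3 · u_2 = 0 (should be 0)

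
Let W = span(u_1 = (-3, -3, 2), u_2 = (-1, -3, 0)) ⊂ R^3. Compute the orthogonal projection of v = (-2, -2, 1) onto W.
proj_W(v) = (-35/19, -39/19, 22/19)

Set up U = [u_1 | ... | u_2] ∈ R^(3×2). The projector onto W = col(U) is P = U (U^T U)^(-1) U^T.
Compute U^T U =
  [22, 12]
  [12, 10],
and U^T v = (14, 8).
Solve U^T U · c = U^T v for the coefficients: c = (11/19, 2/19). The projection is proj_W(v) = U c.
Check: (v - proj_W(v)) · u_1 = 0  (should be 0).
Check: (v - proj_W(v)) · u_2 = 0  (should be 0).
Result: proj_W(v) = (-35/19, -39/19, 22/19).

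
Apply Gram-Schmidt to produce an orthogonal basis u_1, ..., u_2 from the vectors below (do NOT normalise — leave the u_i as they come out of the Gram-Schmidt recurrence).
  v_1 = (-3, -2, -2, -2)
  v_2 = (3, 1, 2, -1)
Orthogonal basis:
  u_1 = (-3, -2, -2, -2)
  u_2 = (8/7, -5/21, 16/21, -47/21)

Apply the Gram-Schmidt recurrence
  u_1 = v_1
  u_i = v_i − Σ_{j<i} ((v_i · u_j) / (u_j · u_j)) · u_j.

Step by step this gives:
  u_1 = (-3, -2, -2, -2)
  u_2 = (8/7, -5/21, 16/21, -47/21)

Orthogonality check:
  u_2 · u_1 = 0 (should be 0)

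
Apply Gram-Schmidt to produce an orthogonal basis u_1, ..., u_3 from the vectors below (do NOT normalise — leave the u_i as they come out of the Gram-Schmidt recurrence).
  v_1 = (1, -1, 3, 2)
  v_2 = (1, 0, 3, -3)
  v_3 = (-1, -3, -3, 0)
Orthogonal basis:
  u_1 = (1, -1, 3, 2)
  u_2 = (11/15, 4/15, 11/5, -53/15)
  u_3 = (-54/269, -900/269, -162/269, -180/269)

Apply the Gram-Schmidt recurrence
  u_1 = v_1
  u_i = v_i − Σ_{j<i} ((v_i · u_j) / (u_j · u_j)) · u_j.

Step by step this gives:
  u_1 = (1, -1, 3, 2)
  u_2 = (11/15, 4/15, 11/5, -53/15)
  u_3 = (-54/269, -900/269, -162/269, -180/269)

Orthogonality check:
  u_2 · u_1 = 0 (should be 0)
  u_3 · u_1 = 0 (should be 0)
  u_3 · u_2 = 0 (should be 0)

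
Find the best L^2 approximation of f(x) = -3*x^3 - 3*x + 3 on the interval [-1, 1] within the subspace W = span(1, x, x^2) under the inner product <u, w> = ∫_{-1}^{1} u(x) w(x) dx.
g(x) = 3 - 24*x/5

The best approximation g ∈ W is the orthogonal projection of f onto W. Writing g = a_0 + a_1 x + a_2 x^2, the coefficients solve the normal equations G · a = b where
  G_{ij} = <φ_i, φ_j> and b_i = <f, φ_i>, with φ_0 = 1, φ_1 = x, φ_2 = x^2.
G =
  [2, 0, 2/3]
  [0, 2/3, 0]
  [2/3, 0, 2/5],
b = (6, -16/5, 2).
Solving gives a_0 = 3, a_1 = -24/5, a_2 = 0, so
  g(x) = 3 - 24*x/5.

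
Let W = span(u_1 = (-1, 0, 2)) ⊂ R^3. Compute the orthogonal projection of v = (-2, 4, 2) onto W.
proj_W(v) = (-6/5, 0, 12/5)

Set up U = [u_1 | ... | u_1] ∈ R^(3×1). The projector onto W = col(U) is P = U (U^T U)^(-1) U^T.
Compute U^T U =
  [5],
and U^T v = (6).
Solve U^T U · c = U^T v for the coefficients: c = (6/5). The projection is proj_W(v) = U c.
Check: (v - proj_W(v)) · u_1 = 0  (should be 0).
Result: proj_W(v) = (-6/5, 0, 12/5).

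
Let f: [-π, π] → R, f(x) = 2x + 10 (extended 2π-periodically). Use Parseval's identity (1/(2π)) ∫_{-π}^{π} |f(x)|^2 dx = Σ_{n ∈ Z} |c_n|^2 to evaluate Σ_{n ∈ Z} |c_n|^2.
Σ |c_n|^2 = 4π^2/3 + 100

Expand and integrate term by term over [-π, π]:
  ∫ (2x)^2 dx = 4·(2π^3/3); ∫ 2·2·(10)·x dx = 0 (odd integrand); ∫ 10^2 dx = 100·2π.
So (1/(2π)) ∫_{-π}^{π} (2x + 10)^2 dx = 4π^2/3 + 100 = 4π^2/3 + 100.
Parseval ⇒ Σ |c_n|^2 = 4π^2/3 + 100.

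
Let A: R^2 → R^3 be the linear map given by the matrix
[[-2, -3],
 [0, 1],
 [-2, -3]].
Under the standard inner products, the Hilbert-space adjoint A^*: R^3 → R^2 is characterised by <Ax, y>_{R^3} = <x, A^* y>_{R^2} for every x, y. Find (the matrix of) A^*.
A^* = A^T =
[[-2, 0, -2],
 [-3, 1, -3]]

For real matrices with standard dot products, the defining identity <Ax, y> = <x, A^* y> gives (Ax)^T y = x^T (A^*) y, i.e. x^T A^T y = x^T (A^*) y. Since this holds for all x, y, we must have A^* = A^T. Therefore
A^* =
[[-2, 0, -2],
 [-3, 1, -3]].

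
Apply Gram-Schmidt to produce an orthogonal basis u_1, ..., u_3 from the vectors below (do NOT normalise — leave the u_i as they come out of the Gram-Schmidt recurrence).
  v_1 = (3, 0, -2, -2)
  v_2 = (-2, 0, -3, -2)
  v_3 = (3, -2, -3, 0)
Orthogonal basis:
  u_1 = (3, 0, -2, -2)
  u_2 = (-46/17, 0, -43/17, -26/17)
  u_3 = (24/91, -2, -120/91, 12/7)

Apply the Gram-Schmidt recurrence
  u_1 = v_1
  u_i = v_i − Σ_{j<i} ((v_i · u_j) / (u_j · u_j)) · u_j.

Step by step this gives:
  u_1 = (3, 0, -2, -2)
  u_2 = (-46/17, 0, -43/17, -26/17)
  u_3 = (24/91, -2, -120/91, 12/7)

Orthogonality check:
  u_2 · u_1 = 0 (should be 0)
  u_3 · u_1 = 0 (should be 0)
  u_3 · u_2 = 0 (should be 0)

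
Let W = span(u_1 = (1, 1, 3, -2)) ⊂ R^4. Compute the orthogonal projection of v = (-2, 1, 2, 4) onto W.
proj_W(v) = (-1/5, -1/5, -3/5, 2/5)

Set up U = [u_1 | ... | u_1] ∈ R^(4×1). The projector onto W = col(U) is P = U (U^T U)^(-1) U^T.
Compute U^T U =
  [15],
and U^T v = (-3).
Solve U^T U · c = U^T v for the coefficients: c = (-1/5). The projection is proj_W(v) = U c.
Check: (v - proj_W(v)) · u_1 = 0  (should be 0).
Result: proj_W(v) = (-1/5, -1/5, -3/5, 2/5).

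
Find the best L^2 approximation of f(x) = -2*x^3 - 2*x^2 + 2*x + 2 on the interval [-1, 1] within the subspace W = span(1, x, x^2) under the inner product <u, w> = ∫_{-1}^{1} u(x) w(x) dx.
g(x) = -2*x^2 + 4*x/5 + 2

The best approximation g ∈ W is the orthogonal projection of f onto W. Writing g = a_0 + a_1 x + a_2 x^2, the coefficients solve the normal equations G · a = b where
  G_{ij} = <φ_i, φ_j> and b_i = <f, φ_i>, with φ_0 = 1, φ_1 = x, φ_2 = x^2.
G =
  [2, 0, 2/3]
  [0, 2/3, 0]
  [2/3, 0, 2/5],
b = (8/3, 8/15, 8/15).
Solving gives a_0 = 2, a_1 = 4/5, a_2 = -2, so
  g(x) = -2*x^2 + 4*x/5 + 2.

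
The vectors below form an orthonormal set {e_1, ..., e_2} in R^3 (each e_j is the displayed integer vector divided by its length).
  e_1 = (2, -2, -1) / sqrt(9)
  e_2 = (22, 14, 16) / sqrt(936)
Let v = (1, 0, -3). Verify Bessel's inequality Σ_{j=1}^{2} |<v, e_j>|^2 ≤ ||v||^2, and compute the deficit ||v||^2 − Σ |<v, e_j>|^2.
Σ |<v, e_j>|^2 = 7/2; ||v||^2 = 10; deficit = 13/2

Write each e_j = u_j / sqrt(<u_j, u_j>) where u_j is the displayed integer vector. Then <v, e_j> = <v, u_j> / sqrt(<u_j, u_j>), so |<v, e_j>|^2 = <v, u_j>^2 / <u_j, u_j>.
Coefficients: <v, e_1> = 5/sqrt(9), <v, e_2> = -26/sqrt(936).
Square and sum: Σ |<v, e_j>|^2 = 7/2.
Compute ||v||^2 = v·v = 10.
Deficit = 10 − 7/2 = 13/2 ≥ 0, confirming Bessel's inequality. (The deficit equals ||v − Σ <v,e_j> e_j||^2, the squared distance from v to span{e_j}.)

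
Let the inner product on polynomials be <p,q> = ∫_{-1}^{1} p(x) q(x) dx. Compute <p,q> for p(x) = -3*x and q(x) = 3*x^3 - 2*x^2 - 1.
<p,q> = -18/5

Expand the product: p(x)·q(x) = -9*x^4 + 6*x^3 + 3*x.
∫_{-1}^{1} of each monomial x^k gives [2/(k+1) if k even, 0 if k odd]. Integrating term-by-term (or equivalently evaluating the antiderivative F(x) = -9*x^5/5 + 3*x^4/2 + 3*x^2/2 at the endpoints):
  F(1) − F(−1) = 6/5 − (24/5) = -18/5.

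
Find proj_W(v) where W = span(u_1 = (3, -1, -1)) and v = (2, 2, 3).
proj_W(v) = (3/11, -1/11, -1/11)

Set up U = [u_1 | ... | u_1] ∈ R^(3×1). The projector onto W = col(U) is P = U (U^T U)^(-1) U^T.
Compute U^T U =
  [11],
and U^T v = (1).
Solve U^T U · c = U^T v for the coefficients: c = (1/11). The projection is proj_W(v) = U c.
Check: (v - proj_W(v)) · u_1 = 0  (should be 0).
Result: proj_W(v) = (3/11, -1/11, -1/11).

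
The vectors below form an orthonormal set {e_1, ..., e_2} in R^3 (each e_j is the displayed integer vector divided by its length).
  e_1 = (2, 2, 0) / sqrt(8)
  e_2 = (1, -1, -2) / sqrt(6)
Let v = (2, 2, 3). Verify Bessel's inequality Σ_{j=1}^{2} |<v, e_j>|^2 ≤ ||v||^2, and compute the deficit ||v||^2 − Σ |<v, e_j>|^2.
Σ |<v, e_j>|^2 = 14; ||v||^2 = 17; deficit = 3

Write each e_j = u_j / sqrt(<u_j, u_j>) where u_j is the displayed integer vector. Then <v, e_j> = <v, u_j> / sqrt(<u_j, u_j>), so |<v, e_j>|^2 = <v, u_j>^2 / <u_j, u_j>.
Coefficients: <v, e_1> = 8/sqrt(8), <v, e_2> = -6/sqrt(6).
Square and sum: Σ |<v, e_j>|^2 = 14.
Compute ||v||^2 = v·v = 17.
Deficit = 17 − 14 = 3 ≥ 0, confirming Bessel's inequality. (The deficit equals ||v − Σ <v,e_j> e_j||^2, the squared distance from v to span{e_j}.)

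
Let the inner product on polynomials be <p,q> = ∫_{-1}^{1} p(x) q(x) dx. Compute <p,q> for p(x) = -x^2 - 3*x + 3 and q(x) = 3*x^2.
<p,q> = 24/5

Expand the product: p(x)·q(x) = -3*x^4 - 9*x^3 + 9*x^2.
∫_{-1}^{1} of each monomial x^k gives [2/(k+1) if k even, 0 if k odd]. Integrating term-by-term (or equivalently evaluating the antiderivative F(x) = -3*x^5/5 - 9*x^4/4 + 3*x^3 at the endpoints):
  F(1) − F(−1) = 3/20 − (-93/20) = 24/5.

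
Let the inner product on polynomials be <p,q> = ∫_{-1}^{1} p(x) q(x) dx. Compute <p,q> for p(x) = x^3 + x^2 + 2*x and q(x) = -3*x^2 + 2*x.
<p,q> = 34/15

Expand the product: p(x)·q(x) = -3*x^5 - x^4 - 4*x^3 + 4*x^2.
∫_{-1}^{1} of each monomial x^k gives [2/(k+1) if k even, 0 if k odd]. Integrating term-by-term (or equivalently evaluating the antiderivative F(x) = -x^6/2 - x^5/5 - x^4 + 4*x^3/3 at the endpoints):
  F(1) − F(−1) = -11/30 − (-79/30) = 34/15.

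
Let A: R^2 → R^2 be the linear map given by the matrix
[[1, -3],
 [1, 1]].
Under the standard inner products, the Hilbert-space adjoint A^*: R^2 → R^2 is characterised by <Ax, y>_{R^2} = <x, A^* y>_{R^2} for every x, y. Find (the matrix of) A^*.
A^* = A^T =
[[1, 1],
 [-3, 1]]

For real matrices with standard dot products, the defining identity <Ax, y> = <x, A^* y> gives (Ax)^T y = x^T (A^*) y, i.e. x^T A^T y = x^T (A^*) y. Since this holds for all x, y, we must have A^* = A^T. Therefore
A^* =
[[1, 1],
 [-3, 1]].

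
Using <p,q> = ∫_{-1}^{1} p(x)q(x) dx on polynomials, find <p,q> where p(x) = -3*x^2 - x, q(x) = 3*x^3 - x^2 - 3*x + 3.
<p,q> = -4

Expand the product: p(x)·q(x) = -9*x^5 + 10*x^3 - 6*x^2 - 3*x.
∫_{-1}^{1} of each monomial x^k gives [2/(k+1) if k even, 0 if k odd]. Integrating term-by-term (or equivalently evaluating the antiderivative F(x) = -3*x^6/2 + 5*x^4/2 - 2*x^3 - 3*x^2/2 at the endpoints):
  F(1) − F(−1) = -5/2 − (3/2) = -4.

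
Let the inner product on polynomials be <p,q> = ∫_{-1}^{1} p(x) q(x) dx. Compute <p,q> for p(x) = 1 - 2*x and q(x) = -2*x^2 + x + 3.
<p,q> = 10/3

Expand the product: p(x)·q(x) = 4*x^3 - 4*x^2 - 5*x + 3.
∫_{-1}^{1} of each monomial x^k gives [2/(k+1) if k even, 0 if k odd]. Integrating term-by-term (or equivalently evaluating the antiderivative F(x) = x^4 - 4*x^3/3 - 5*x^2/2 + 3*x at the endpoints):
  F(1) − F(−1) = 1/6 − (-19/6) = 10/3.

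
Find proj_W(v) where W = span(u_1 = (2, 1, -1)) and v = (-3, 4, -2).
proj_W(v) = (0, 0, 0)

Set up U = [u_1 | ... | u_1] ∈ R^(3×1). The projector onto W = col(U) is P = U (U^T U)^(-1) U^T.
Compute U^T U =
  [6],
and U^T v = (0).
Solve U^T U · c = U^T v for the coefficients: c = (0). The projection is proj_W(v) = U c.
Check: (v - proj_W(v)) · u_1 = 0  (should be 0).
Result: proj_W(v) = (0, 0, 0).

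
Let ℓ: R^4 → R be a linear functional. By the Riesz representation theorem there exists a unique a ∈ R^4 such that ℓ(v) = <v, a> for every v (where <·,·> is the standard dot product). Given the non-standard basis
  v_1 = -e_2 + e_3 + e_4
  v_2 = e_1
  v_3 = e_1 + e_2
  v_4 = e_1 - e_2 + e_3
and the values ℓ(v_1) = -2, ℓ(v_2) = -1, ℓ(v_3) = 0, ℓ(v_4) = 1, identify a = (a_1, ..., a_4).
a = (-1, 1, 3, -4)

Write a = (a_1, ..., a_4) in the standard basis. For each basis vector v_i, ℓ(v_i) = <v_i, a> is a linear equation in the a_j's. Collect the n equations into a matrix system V a = ℓ, where row i of V is v_i (expressed in the standard basis). Since V is invertible (lower-triangular with 1s on the diagonal, up to permutation), solve by back-substitution:
  V =
[[0, -1, 1, 1],
 [1, 0, 0, 0],
 [1, 1, 0, 0],
 [1, -1, 1, 0]]
  V a = (-2, -1, 0, 1)
Solving gives a = (-1, 1, 3, -4).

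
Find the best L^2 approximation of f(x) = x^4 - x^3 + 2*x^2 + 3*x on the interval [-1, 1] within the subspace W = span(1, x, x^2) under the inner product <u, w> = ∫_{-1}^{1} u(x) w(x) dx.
g(x) = 20*x^2/7 + 12*x/5 - 3/35

The best approximation g ∈ W is the orthogonal projection of f onto W. Writing g = a_0 + a_1 x + a_2 x^2, the coefficients solve the normal equations G · a = b where
  G_{ij} = <φ_i, φ_j> and b_i = <f, φ_i>, with φ_0 = 1, φ_1 = x, φ_2 = x^2.
G =
  [2, 0, 2/3]
  [0, 2/3, 0]
  [2/3, 0, 2/5],
b = (26/15, 8/5, 38/35).
Solving gives a_0 = -3/35, a_1 = 12/5, a_2 = 20/7, so
  g(x) = 20*x^2/7 + 12*x/5 - 3/35.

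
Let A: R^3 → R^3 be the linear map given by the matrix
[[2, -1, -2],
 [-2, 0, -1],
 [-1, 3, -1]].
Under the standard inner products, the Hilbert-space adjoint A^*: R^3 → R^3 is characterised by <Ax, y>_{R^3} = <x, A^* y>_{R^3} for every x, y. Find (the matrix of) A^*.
A^* = A^T =
[[2, -2, -1],
 [-1, 0, 3],
 [-2, -1, -1]]

For real matrices with standard dot products, the defining identity <Ax, y> = <x, A^* y> gives (Ax)^T y = x^T (A^*) y, i.e. x^T A^T y = x^T (A^*) y. Since this holds for all x, y, we must have A^* = A^T. Therefore
A^* =
[[2, -2, -1],
 [-1, 0, 3],
 [-2, -1, -1]].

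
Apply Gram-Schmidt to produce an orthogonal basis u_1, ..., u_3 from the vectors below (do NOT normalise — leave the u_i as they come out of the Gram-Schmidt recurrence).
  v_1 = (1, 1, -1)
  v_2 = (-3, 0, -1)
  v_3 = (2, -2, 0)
Orthogonal basis:
  u_1 = (1, 1, -1)
  u_2 = (-7/3, 2/3, -5/3)
  u_3 = (5/13, -20/13, -15/13)

Apply the Gram-Schmidt recurrence
  u_1 = v_1
  u_i = v_i − Σ_{j<i} ((v_i · u_j) / (u_j · u_j)) · u_j.

Step by step this gives:
  u_1 = (1, 1, -1)
  u_2 = (-7/3, 2/3, -5/3)
  u_3 = (5/13, -20/13, -15/13)

Orthogonality check:
  u_2 · u_1 = 0 (should be 0)
  u_3 · u_1 = 0 (should be 0)
  u_3 · u_2 = 0 (should be 0)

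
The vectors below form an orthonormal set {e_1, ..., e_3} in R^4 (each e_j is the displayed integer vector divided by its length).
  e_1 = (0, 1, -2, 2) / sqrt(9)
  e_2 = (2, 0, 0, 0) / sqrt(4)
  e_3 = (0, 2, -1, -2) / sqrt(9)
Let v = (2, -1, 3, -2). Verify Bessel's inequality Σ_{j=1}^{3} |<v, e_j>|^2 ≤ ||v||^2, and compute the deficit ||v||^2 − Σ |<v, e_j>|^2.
Σ |<v, e_j>|^2 = 158/9; ||v||^2 = 18; deficit = 4/9

Write each e_j = u_j / sqrt(<u_j, u_j>) where u_j is the displayed integer vector. Then <v, e_j> = <v, u_j> / sqrt(<u_j, u_j>), so |<v, e_j>|^2 = <v, u_j>^2 / <u_j, u_j>.
Coefficients: <v, e_1> = -11/sqrt(9), <v, e_2> = 4/sqrt(4), <v, e_3> = -1/sqrt(9).
Square and sum: Σ |<v, e_j>|^2 = 158/9.
Compute ||v||^2 = v·v = 18.
Deficit = 18 − 158/9 = 4/9 ≥ 0, confirming Bessel's inequality. (The deficit equals ||v − Σ <v,e_j> e_j||^2, the squared distance from v to span{e_j}.)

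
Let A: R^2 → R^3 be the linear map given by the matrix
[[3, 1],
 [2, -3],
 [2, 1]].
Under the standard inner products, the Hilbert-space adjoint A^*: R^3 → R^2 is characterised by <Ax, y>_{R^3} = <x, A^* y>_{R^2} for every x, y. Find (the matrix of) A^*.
A^* = A^T =
[[3, 2, 2],
 [1, -3, 1]]

For real matrices with standard dot products, the defining identity <Ax, y> = <x, A^* y> gives (Ax)^T y = x^T (A^*) y, i.e. x^T A^T y = x^T (A^*) y. Since this holds for all x, y, we must have A^* = A^T. Therefore
A^* =
[[3, 2, 2],
 [1, -3, 1]].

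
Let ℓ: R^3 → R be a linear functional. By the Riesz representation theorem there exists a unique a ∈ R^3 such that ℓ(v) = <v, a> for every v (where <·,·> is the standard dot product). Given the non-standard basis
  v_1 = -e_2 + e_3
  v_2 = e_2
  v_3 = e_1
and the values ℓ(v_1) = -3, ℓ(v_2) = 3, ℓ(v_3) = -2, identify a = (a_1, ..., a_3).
a = (-2, 3, 0)

Write a = (a_1, ..., a_3) in the standard basis. For each basis vector v_i, ℓ(v_i) = <v_i, a> is a linear equation in the a_j's. Collect the n equations into a matrix system V a = ℓ, where row i of V is v_i (expressed in the standard basis). Since V is invertible (lower-triangular with 1s on the diagonal, up to permutation), solve by back-substitution:
  V =
[[0, -1, 1],
 [0, 1, 0],
 [1, 0, 0]]
  V a = (-3, 3, -2)
Solving gives a = (-2, 3, 0).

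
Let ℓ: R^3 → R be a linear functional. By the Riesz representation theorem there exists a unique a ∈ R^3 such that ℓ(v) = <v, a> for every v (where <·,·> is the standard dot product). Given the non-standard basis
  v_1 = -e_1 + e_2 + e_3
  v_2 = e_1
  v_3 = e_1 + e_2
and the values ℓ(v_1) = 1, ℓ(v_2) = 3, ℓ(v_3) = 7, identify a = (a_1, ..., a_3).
a = (3, 4, 0)

Write a = (a_1, ..., a_3) in the standard basis. For each basis vector v_i, ℓ(v_i) = <v_i, a> is a linear equation in the a_j's. Collect the n equations into a matrix system V a = ℓ, where row i of V is v_i (expressed in the standard basis). Since V is invertible (lower-triangular with 1s on the diagonal, up to permutation), solve by back-substitution:
  V =
[[-1, 1, 1],
 [1, 0, 0],
 [1, 1, 0]]
  V a = (1, 3, 7)
Solving gives a = (3, 4, 0).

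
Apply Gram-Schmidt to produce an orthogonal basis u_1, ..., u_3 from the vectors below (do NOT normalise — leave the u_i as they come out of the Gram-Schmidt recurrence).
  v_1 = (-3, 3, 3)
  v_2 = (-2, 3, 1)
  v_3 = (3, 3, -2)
Orthogonal basis:
  u_1 = (-3, 3, 3)
  u_2 = (0, 1, -1)
  u_3 = (7/3, 7/6, 7/6)

Apply the Gram-Schmidt recurrence
  u_1 = v_1
  u_i = v_i − Σ_{j<i} ((v_i · u_j) / (u_j · u_j)) · u_j.

Step by step this gives:
  u_1 = (-3, 3, 3)
  u_2 = (0, 1, -1)
  u_3 = (7/3, 7/6, 7/6)

Orthogonality check:
  u_2 · u_1 = 0 (should be 0)
  u_3 · u_1 = 0 (should be 0)
  u_3 · u_2 = 0 (should be 0)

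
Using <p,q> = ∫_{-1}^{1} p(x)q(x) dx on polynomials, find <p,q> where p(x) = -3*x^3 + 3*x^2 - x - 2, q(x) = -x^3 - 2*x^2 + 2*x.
<p,q> = -232/105

Expand the product: p(x)·q(x) = 3*x^6 + 3*x^5 - 11*x^4 + 10*x^3 + 2*x^2 - 4*x.
∫_{-1}^{1} of each monomial x^k gives [2/(k+1) if k even, 0 if k odd]. Integrating term-by-term (or equivalently evaluating the antiderivative F(x) = 3*x^7/7 + x^6/2 - 11*x^5/5 + 5*x^4/2 + 2*x^3/3 - 2*x^2 at the endpoints):
  F(1) − F(−1) = -11/105 − (221/105) = -232/105.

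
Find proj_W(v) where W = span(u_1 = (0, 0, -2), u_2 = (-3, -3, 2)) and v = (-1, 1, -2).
proj_W(v) = (0, 0, -2)

Set up U = [u_1 | ... | u_2] ∈ R^(3×2). The projector onto W = col(U) is P = U (U^T U)^(-1) U^T.
Compute U^T U =
  [4, -4]
  [-4, 22],
and U^T v = (4, -4).
Solve U^T U · c = U^T v for the coefficients: c = (1, 0). The projection is proj_W(v) = U c.
Check: (v - proj_W(v)) · u_1 = 0  (should be 0).
Check: (v - proj_W(v)) · u_2 = 0  (should be 0).
Result: proj_W(v) = (0, 0, -2).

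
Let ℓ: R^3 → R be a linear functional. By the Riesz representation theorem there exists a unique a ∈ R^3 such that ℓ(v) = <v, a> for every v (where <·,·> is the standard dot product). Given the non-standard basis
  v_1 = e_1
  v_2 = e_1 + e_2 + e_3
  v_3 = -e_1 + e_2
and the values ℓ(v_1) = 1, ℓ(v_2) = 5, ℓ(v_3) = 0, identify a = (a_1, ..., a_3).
a = (1, 1, 3)

Write a = (a_1, ..., a_3) in the standard basis. For each basis vector v_i, ℓ(v_i) = <v_i, a> is a linear equation in the a_j's. Collect the n equations into a matrix system V a = ℓ, where row i of V is v_i (expressed in the standard basis). Since V is invertible (lower-triangular with 1s on the diagonal, up to permutation), solve by back-substitution:
  V =
[[1, 0, 0],
 [1, 1, 1],
 [-1, 1, 0]]
  V a = (1, 5, 0)
Solving gives a = (1, 1, 3).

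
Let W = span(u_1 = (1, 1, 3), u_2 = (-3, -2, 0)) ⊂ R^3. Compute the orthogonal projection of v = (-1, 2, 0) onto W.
proj_W(v) = (13/59, 10/59, 12/59)

Set up U = [u_1 | ... | u_2] ∈ R^(3×2). The projector onto W = col(U) is P = U (U^T U)^(-1) U^T.
Compute U^T U =
  [11, -5]
  [-5, 13],
and U^T v = (1, -1).
Solve U^T U · c = U^T v for the coefficients: c = (4/59, -3/59). The projection is proj_W(v) = U c.
Check: (v - proj_W(v)) · u_1 = 0  (should be 0).
Check: (v - proj_W(v)) · u_2 = 0  (should be 0).
Result: proj_W(v) = (13/59, 10/59, 12/59).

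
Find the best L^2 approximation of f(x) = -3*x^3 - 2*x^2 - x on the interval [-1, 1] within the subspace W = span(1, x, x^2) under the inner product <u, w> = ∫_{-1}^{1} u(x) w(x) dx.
g(x) = -2*x^2 - 14*x/5

The best approximation g ∈ W is the orthogonal projection of f onto W. Writing g = a_0 + a_1 x + a_2 x^2, the coefficients solve the normal equations G · a = b where
  G_{ij} = <φ_i, φ_j> and b_i = <f, φ_i>, with φ_0 = 1, φ_1 = x, φ_2 = x^2.
G =
  [2, 0, 2/3]
  [0, 2/3, 0]
  [2/3, 0, 2/5],
b = (-4/3, -28/15, -4/5).
Solving gives a_0 = 0, a_1 = -14/5, a_2 = -2, so
  g(x) = -2*x^2 - 14*x/5.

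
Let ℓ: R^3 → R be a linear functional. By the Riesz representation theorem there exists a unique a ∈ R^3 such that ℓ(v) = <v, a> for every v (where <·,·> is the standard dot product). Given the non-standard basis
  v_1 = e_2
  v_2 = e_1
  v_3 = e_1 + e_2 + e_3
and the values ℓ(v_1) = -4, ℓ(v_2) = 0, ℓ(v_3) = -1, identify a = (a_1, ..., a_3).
a = (0, -4, 3)

Write a = (a_1, ..., a_3) in the standard basis. For each basis vector v_i, ℓ(v_i) = <v_i, a> is a linear equation in the a_j's. Collect the n equations into a matrix system V a = ℓ, where row i of V is v_i (expressed in the standard basis). Since V is invertible (lower-triangular with 1s on the diagonal, up to permutation), solve by back-substitution:
  V =
[[0, 1, 0],
 [1, 0, 0],
 [1, 1, 1]]
  V a = (-4, 0, -1)
Solving gives a = (0, -4, 3).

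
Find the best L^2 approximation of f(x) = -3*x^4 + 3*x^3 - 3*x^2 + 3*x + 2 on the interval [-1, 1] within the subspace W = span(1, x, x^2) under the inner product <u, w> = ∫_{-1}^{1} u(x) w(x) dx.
g(x) = -39*x^2/7 + 24*x/5 + 79/35

The best approximation g ∈ W is the orthogonal projection of f onto W. Writing g = a_0 + a_1 x + a_2 x^2, the coefficients solve the normal equations G · a = b where
  G_{ij} = <φ_i, φ_j> and b_i = <f, φ_i>, with φ_0 = 1, φ_1 = x, φ_2 = x^2.
G =
  [2, 0, 2/3]
  [0, 2/3, 0]
  [2/3, 0, 2/5],
b = (4/5, 16/5, -76/105).
Solving gives a_0 = 79/35, a_1 = 24/5, a_2 = -39/7, so
  g(x) = -39*x^2/7 + 24*x/5 + 79/35.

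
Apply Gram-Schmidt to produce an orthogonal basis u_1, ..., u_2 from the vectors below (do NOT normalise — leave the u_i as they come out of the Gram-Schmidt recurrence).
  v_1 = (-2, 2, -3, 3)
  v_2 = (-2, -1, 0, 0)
Orthogonal basis:
  u_1 = (-2, 2, -3, 3)
  u_2 = (-24/13, -15/13, 3/13, -3/13)

Apply the Gram-Schmidt recurrence
  u_1 = v_1
  u_i = v_i − Σ_{j<i} ((v_i · u_j) / (u_j · u_j)) · u_j.

Step by step this gives:
  u_1 = (-2, 2, -3, 3)
  u_2 = (-24/13, -15/13, 3/13, -3/13)

Orthogonality check:
  u_2 · u_1 = 0 (should be 0)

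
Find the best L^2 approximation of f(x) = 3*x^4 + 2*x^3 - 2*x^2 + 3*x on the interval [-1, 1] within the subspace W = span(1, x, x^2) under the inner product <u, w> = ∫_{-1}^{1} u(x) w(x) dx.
g(x) = 4*x^2/7 + 21*x/5 - 9/35

The best approximation g ∈ W is the orthogonal projection of f onto W. Writing g = a_0 + a_1 x + a_2 x^2, the coefficients solve the normal equations G · a = b where
  G_{ij} = <φ_i, φ_j> and b_i = <f, φ_i>, with φ_0 = 1, φ_1 = x, φ_2 = x^2.
G =
  [2, 0, 2/3]
  [0, 2/3, 0]
  [2/3, 0, 2/5],
b = (-2/15, 14/5, 2/35).
Solving gives a_0 = -9/35, a_1 = 21/5, a_2 = 4/7, so
  g(x) = 4*x^2/7 + 21*x/5 - 9/35.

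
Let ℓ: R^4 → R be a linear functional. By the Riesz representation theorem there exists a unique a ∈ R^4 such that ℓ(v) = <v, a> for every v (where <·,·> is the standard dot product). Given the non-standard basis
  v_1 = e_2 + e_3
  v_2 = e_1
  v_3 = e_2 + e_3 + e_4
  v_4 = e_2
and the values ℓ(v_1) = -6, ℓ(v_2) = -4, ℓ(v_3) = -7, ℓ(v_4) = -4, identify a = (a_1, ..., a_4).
a = (-4, -4, -2, -1)

Write a = (a_1, ..., a_4) in the standard basis. For each basis vector v_i, ℓ(v_i) = <v_i, a> is a linear equation in the a_j's. Collect the n equations into a matrix system V a = ℓ, where row i of V is v_i (expressed in the standard basis). Since V is invertible (lower-triangular with 1s on the diagonal, up to permutation), solve by back-substitution:
  V =
[[0, 1, 1, 0],
 [1, 0, 0, 0],
 [0, 1, 1, 1],
 [0, 1, 0, 0]]
  V a = (-6, -4, -7, -4)
Solving gives a = (-4, -4, -2, -1).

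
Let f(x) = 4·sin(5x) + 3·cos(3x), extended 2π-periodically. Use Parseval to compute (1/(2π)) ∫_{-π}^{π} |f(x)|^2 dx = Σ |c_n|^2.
Σ |c_n|^2 = 25/2

Expand |f|^2 and use orthogonality of {sin(nx), cos(mx)} on [-π, π]:
  ∫_{-π}^{π} sin(nx)^2 dx = π, ∫ cos(mx)^2 dx = π, and cross terms integrate to 0.
So ∫_{-π}^{π} f(x)^2 dx = 4^2 · π + 3^2 · π = (16 + 9)π.
Divide by 2π: (16 + 9)/2 = 25/2.
By Parseval, this equals Σ |c_n|^2.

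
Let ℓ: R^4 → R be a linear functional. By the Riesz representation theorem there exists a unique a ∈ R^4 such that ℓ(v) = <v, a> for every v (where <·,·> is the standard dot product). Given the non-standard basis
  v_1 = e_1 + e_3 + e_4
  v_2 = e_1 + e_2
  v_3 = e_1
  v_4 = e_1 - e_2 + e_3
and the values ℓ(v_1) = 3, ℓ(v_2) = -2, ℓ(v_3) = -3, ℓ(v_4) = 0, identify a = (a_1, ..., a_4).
a = (-3, 1, 4, 2)

Write a = (a_1, ..., a_4) in the standard basis. For each basis vector v_i, ℓ(v_i) = <v_i, a> is a linear equation in the a_j's. Collect the n equations into a matrix system V a = ℓ, where row i of V is v_i (expressed in the standard basis). Since V is invertible (lower-triangular with 1s on the diagonal, up to permutation), solve by back-substitution:
  V =
[[1, 0, 1, 1],
 [1, 1, 0, 0],
 [1, 0, 0, 0],
 [1, -1, 1, 0]]
  V a = (3, -2, -3, 0)
Solving gives a = (-3, 1, 4, 2).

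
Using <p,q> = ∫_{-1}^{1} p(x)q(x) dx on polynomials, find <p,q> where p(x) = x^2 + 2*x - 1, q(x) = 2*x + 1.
<p,q> = 4/3

Expand the product: p(x)·q(x) = 2*x^3 + 5*x^2 - 1.
∫_{-1}^{1} of each monomial x^k gives [2/(k+1) if k even, 0 if k odd]. Integrating term-by-term (or equivalently evaluating the antiderivative F(x) = x^4/2 + 5*x^3/3 - x at the endpoints):
  F(1) − F(−1) = 7/6 − (-1/6) = 4/3.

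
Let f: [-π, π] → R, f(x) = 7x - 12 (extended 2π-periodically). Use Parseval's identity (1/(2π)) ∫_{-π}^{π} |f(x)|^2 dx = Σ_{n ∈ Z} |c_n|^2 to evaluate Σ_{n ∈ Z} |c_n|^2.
Σ |c_n|^2 = 49π^2/3 + 144

Expand and integrate term by term over [-π, π]:
  ∫ (7x)^2 dx = 49·(2π^3/3); ∫ 2·7·(-12)·x dx = 0 (odd integrand); ∫ (-12)^2 dx = 144·2π.
So (1/(2π)) ∫_{-π}^{π} (7x - 12)^2 dx = 49π^2/3 + 144 = 49π^2/3 + 144.
Parseval ⇒ Σ |c_n|^2 = 49π^2/3 + 144.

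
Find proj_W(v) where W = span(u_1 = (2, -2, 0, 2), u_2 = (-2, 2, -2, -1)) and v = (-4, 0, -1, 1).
proj_W(v) = (-9/7, 9/7, -12/7, -3/7)

Set up U = [u_1 | ... | u_2] ∈ R^(4×2). The projector onto W = col(U) is P = U (U^T U)^(-1) U^T.
Compute U^T U =
  [12, -10]
  [-10, 13],
and U^T v = (-6, 9).
Solve U^T U · c = U^T v for the coefficients: c = (3/14, 6/7). The projection is proj_W(v) = U c.
Check: (v - proj_W(v)) · u_1 = 0  (should be 0).
Check: (v - proj_W(v)) · u_2 = 0  (should be 0).
Result: proj_W(v) = (-9/7, 9/7, -12/7, -3/7).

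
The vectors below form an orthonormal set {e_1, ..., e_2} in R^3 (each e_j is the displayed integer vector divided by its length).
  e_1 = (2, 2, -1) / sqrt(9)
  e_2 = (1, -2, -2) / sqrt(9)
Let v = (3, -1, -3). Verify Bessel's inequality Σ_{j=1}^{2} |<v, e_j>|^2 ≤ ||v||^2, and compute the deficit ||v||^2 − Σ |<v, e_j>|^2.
Σ |<v, e_j>|^2 = 170/9; ||v||^2 = 19; deficit = 1/9

Write each e_j = u_j / sqrt(<u_j, u_j>) where u_j is the displayed integer vector. Then <v, e_j> = <v, u_j> / sqrt(<u_j, u_j>), so |<v, e_j>|^2 = <v, u_j>^2 / <u_j, u_j>.
Coefficients: <v, e_1> = 7/sqrt(9), <v, e_2> = 11/sqrt(9).
Square and sum: Σ |<v, e_j>|^2 = 170/9.
Compute ||v||^2 = v·v = 19.
Deficit = 19 − 170/9 = 1/9 ≥ 0, confirming Bessel's inequality. (The deficit equals ||v − Σ <v,e_j> e_j||^2, the squared distance from v to span{e_j}.)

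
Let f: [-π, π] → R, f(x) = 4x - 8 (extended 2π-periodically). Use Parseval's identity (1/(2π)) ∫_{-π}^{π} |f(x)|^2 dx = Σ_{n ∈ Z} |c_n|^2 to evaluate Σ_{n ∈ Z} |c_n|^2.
Σ |c_n|^2 = 16π^2/3 + 64

Expand and integrate term by term over [-π, π]:
  ∫ (4x)^2 dx = 16·(2π^3/3); ∫ 2·4·(-8)·x dx = 0 (odd integrand); ∫ (-8)^2 dx = 64·2π.
So (1/(2π)) ∫_{-π}^{π} (4x - 8)^2 dx = 16π^2/3 + 64 = 16π^2/3 + 64.
Parseval ⇒ Σ |c_n|^2 = 16π^2/3 + 64.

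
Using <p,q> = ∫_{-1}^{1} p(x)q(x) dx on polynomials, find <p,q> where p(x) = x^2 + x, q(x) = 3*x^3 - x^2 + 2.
<p,q> = 32/15

Expand the product: p(x)·q(x) = 3*x^5 + 2*x^4 - x^3 + 2*x^2 + 2*x.
∫_{-1}^{1} of each monomial x^k gives [2/(k+1) if k even, 0 if k odd]. Integrating term-by-term (or equivalently evaluating the antiderivative F(x) = x^6/2 + 2*x^5/5 - x^4/4 + 2*x^3/3 + x^2 at the endpoints):
  F(1) − F(−1) = 139/60 − (11/60) = 32/15.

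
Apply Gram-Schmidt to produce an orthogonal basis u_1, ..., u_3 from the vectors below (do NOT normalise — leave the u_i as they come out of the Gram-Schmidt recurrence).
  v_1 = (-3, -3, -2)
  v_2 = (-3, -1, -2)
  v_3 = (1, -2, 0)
Orthogonal basis:
  u_1 = (-3, -3, -2)
  u_2 = (-9/11, 13/11, -6/11)
  u_3 = (4/13, 0, -6/13)

Apply the Gram-Schmidt recurrence
  u_1 = v_1
  u_i = v_i − Σ_{j<i} ((v_i · u_j) / (u_j · u_j)) · u_j.

Step by step this gives:
  u_1 = (-3, -3, -2)
  u_2 = (-9/11, 13/11, -6/11)
  u_3 = (4/13, 0, -6/13)

Orthogonality check:
  u_2 · u_1 = 0 (should be 0)
  u_3 · u_1 = 0 (should be 0)
  u_3 · u_2 = 0 (should be 0)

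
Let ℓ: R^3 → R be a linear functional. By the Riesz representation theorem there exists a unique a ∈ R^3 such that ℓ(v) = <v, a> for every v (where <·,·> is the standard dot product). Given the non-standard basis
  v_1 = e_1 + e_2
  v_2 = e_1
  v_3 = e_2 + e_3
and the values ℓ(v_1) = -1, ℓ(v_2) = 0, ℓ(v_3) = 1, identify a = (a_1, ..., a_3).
a = (0, -1, 2)

Write a = (a_1, ..., a_3) in the standard basis. For each basis vector v_i, ℓ(v_i) = <v_i, a> is a linear equation in the a_j's. Collect the n equations into a matrix system V a = ℓ, where row i of V is v_i (expressed in the standard basis). Since V is invertible (lower-triangular with 1s on the diagonal, up to permutation), solve by back-substitution:
  V =
[[1, 1, 0],
 [1, 0, 0],
 [0, 1, 1]]
  V a = (-1, 0, 1)
Solving gives a = (0, -1, 2).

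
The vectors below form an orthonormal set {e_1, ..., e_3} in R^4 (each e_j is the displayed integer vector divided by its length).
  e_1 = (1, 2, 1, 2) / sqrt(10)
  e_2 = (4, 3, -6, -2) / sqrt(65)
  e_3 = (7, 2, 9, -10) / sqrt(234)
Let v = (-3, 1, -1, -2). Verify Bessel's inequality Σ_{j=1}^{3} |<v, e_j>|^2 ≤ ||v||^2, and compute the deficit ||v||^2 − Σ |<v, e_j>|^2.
Σ |<v, e_j>|^2 = 35/9; ||v||^2 = 15; deficit = 100/9

Write each e_j = u_j / sqrt(<u_j, u_j>) where u_j is the displayed integer vector. Then <v, e_j> = <v, u_j> / sqrt(<u_j, u_j>), so |<v, e_j>|^2 = <v, u_j>^2 / <u_j, u_j>.
Coefficients: <v, e_1> = -6/sqrt(10), <v, e_2> = 1/sqrt(65), <v, e_3> = -8/sqrt(234).
Square and sum: Σ |<v, e_j>|^2 = 35/9.
Compute ||v||^2 = v·v = 15.
Deficit = 15 − 35/9 = 100/9 ≥ 0, confirming Bessel's inequality. (The deficit equals ||v − Σ <v,e_j> e_j||^2, the squared distance from v to span{e_j}.)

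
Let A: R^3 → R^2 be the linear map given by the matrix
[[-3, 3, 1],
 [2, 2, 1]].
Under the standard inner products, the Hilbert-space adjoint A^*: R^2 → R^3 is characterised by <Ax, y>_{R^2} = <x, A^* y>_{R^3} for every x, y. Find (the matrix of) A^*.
A^* = A^T =
[[-3, 2],
 [3, 2],
 [1, 1]]

For real matrices with standard dot products, the defining identity <Ax, y> = <x, A^* y> gives (Ax)^T y = x^T (A^*) y, i.e. x^T A^T y = x^T (A^*) y. Since this holds for all x, y, we must have A^* = A^T. Therefore
A^* =
[[-3, 2],
 [3, 2],
 [1, 1]].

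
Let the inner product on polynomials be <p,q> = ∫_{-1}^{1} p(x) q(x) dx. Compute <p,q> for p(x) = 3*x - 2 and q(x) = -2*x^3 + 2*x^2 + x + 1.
<p,q> = -106/15

Expand the product: p(x)·q(x) = -6*x^4 + 10*x^3 - x^2 + x - 2.
∫_{-1}^{1} of each monomial x^k gives [2/(k+1) if k even, 0 if k odd]. Integrating term-by-term (or equivalently evaluating the antiderivative F(x) = -6*x^5/5 + 5*x^4/2 - x^3/3 + x^2/2 - 2*x at the endpoints):
  F(1) − F(−1) = -8/15 − (98/15) = -106/15.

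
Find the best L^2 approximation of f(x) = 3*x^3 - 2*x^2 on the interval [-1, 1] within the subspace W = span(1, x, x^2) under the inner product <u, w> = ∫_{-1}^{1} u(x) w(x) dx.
g(x) = -2*x^2 + 9*x/5

The best approximation g ∈ W is the orthogonal projection of f onto W. Writing g = a_0 + a_1 x + a_2 x^2, the coefficients solve the normal equations G · a = b where
  G_{ij} = <φ_i, φ_j> and b_i = <f, φ_i>, with φ_0 = 1, φ_1 = x, φ_2 = x^2.
G =
  [2, 0, 2/3]
  [0, 2/3, 0]
  [2/3, 0, 2/5],
b = (-4/3, 6/5, -4/5).
Solving gives a_0 = 0, a_1 = 9/5, a_2 = -2, so
  g(x) = -2*x^2 + 9*x/5.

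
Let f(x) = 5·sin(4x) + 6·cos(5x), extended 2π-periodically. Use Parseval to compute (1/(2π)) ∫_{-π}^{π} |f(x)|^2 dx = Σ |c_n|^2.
Σ |c_n|^2 = 61/2

Expand |f|^2 and use orthogonality of {sin(nx), cos(mx)} on [-π, π]:
  ∫_{-π}^{π} sin(nx)^2 dx = π, ∫ cos(mx)^2 dx = π, and cross terms integrate to 0.
So ∫_{-π}^{π} f(x)^2 dx = 5^2 · π + 6^2 · π = (25 + 36)π.
Divide by 2π: (25 + 36)/2 = 61/2.
By Parseval, this equals Σ |c_n|^2.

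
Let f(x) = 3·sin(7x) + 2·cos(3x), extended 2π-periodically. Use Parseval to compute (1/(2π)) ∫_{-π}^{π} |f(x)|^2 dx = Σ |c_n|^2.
Σ |c_n|^2 = 13/2

Expand |f|^2 and use orthogonality of {sin(nx), cos(mx)} on [-π, π]:
  ∫_{-π}^{π} sin(nx)^2 dx = π, ∫ cos(mx)^2 dx = π, and cross terms integrate to 0.
So ∫_{-π}^{π} f(x)^2 dx = 3^2 · π + 2^2 · π = (9 + 4)π.
Divide by 2π: (9 + 4)/2 = 13/2.
By Parseval, this equals Σ |c_n|^2.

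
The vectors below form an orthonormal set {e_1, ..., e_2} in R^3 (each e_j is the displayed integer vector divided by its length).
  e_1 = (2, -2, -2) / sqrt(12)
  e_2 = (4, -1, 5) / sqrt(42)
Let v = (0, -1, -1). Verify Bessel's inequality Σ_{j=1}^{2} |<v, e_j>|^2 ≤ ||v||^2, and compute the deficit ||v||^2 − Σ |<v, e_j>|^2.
Σ |<v, e_j>|^2 = 12/7; ||v||^2 = 2; deficit = 2/7

Write each e_j = u_j / sqrt(<u_j, u_j>) where u_j is the displayed integer vector. Then <v, e_j> = <v, u_j> / sqrt(<u_j, u_j>), so |<v, e_j>|^2 = <v, u_j>^2 / <u_j, u_j>.
Coefficients: <v, e_1> = 4/sqrt(12), <v, e_2> = -4/sqrt(42).
Square and sum: Σ |<v, e_j>|^2 = 12/7.
Compute ||v||^2 = v·v = 2.
Deficit = 2 − 12/7 = 2/7 ≥ 0, confirming Bessel's inequality. (The deficit equals ||v − Σ <v,e_j> e_j||^2, the squared distance from v to span{e_j}.)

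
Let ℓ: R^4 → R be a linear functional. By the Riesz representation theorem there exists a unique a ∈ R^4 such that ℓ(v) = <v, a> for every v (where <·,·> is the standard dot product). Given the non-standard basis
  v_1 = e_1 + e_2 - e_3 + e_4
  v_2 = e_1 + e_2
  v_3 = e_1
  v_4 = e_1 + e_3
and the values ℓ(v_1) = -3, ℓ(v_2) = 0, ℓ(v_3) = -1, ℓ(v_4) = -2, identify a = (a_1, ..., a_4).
a = (-1, 1, -1, -4)

Write a = (a_1, ..., a_4) in the standard basis. For each basis vector v_i, ℓ(v_i) = <v_i, a> is a linear equation in the a_j's. Collect the n equations into a matrix system V a = ℓ, where row i of V is v_i (expressed in the standard basis). Since V is invertible (lower-triangular with 1s on the diagonal, up to permutation), solve by back-substitution:
  V =
[[1, 1, -1, 1],
 [1, 1, 0, 0],
 [1, 0, 0, 0],
 [1, 0, 1, 0]]
  V a = (-3, 0, -1, -2)
Solving gives a = (-1, 1, -1, -4).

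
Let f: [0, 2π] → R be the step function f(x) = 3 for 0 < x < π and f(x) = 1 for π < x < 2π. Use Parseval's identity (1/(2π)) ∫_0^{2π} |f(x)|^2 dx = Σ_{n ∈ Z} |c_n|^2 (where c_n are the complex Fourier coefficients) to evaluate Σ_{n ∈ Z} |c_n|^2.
Σ |c_n|^2 = 5

Parseval equates the L^2 energy of f (normalised by 1/(2π)) with the ℓ^2 sum of its Fourier coefficients: (1/(2π)) ∫_0^{2π} |f|^2 = Σ |c_n|^2.
Compute the left side: (1/(2π)) [∫_0^π 3^2 dx + ∫_π^{2π} 1^2 dx] = (1/(2π)) · (9π + 1π) = (9 + 1)/2 = 5.
So Σ_{n ∈ Z} |c_n|^2 = 5.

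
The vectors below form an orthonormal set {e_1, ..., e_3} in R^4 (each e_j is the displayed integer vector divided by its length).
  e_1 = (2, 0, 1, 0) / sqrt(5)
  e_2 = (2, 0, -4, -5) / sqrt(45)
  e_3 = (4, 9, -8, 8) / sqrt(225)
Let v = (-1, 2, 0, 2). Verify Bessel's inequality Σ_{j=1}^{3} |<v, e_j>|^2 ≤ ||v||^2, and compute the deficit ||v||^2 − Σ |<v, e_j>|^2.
Σ |<v, e_j>|^2 = 8; ||v||^2 = 9; deficit = 1

Write each e_j = u_j / sqrt(<u_j, u_j>) where u_j is the displayed integer vector. Then <v, e_j> = <v, u_j> / sqrt(<u_j, u_j>), so |<v, e_j>|^2 = <v, u_j>^2 / <u_j, u_j>.
Coefficients: <v, e_1> = -2/sqrt(5), <v, e_2> = -12/sqrt(45), <v, e_3> = 30/sqrt(225).
Square and sum: Σ |<v, e_j>|^2 = 8.
Compute ||v||^2 = v·v = 9.
Deficit = 9 − 8 = 1 ≥ 0, confirming Bessel's inequality. (The deficit equals ||v − Σ <v,e_j> e_j||^2, the squared distance from v to span{e_j}.)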